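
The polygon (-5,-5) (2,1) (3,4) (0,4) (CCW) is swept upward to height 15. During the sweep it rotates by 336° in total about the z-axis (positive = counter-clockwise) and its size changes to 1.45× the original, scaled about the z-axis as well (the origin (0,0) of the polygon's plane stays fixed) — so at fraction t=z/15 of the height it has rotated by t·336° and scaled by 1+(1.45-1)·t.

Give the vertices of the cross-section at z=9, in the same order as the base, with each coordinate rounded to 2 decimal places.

Cross-section at z=9: (3.57,8.24) (-1.89,-2.12) (-1.67,-6.13) (1.87,-4.72)

t = z/height = 9/15 = 0.6
s = 1 + (scale-1)·z/height = 1 + (1.45-1)·9/15 = 1.270000
θ = twist·z/height = 336°·9/15 = 201.6000° = 3.518584 rad
cos θ = -0.929776, sin θ = -0.368125 (intermediates below are computed at full precision and shown rounded to 5 d.p.)
v1: (-5,-5) → rotate → (2.80826,6.48951) → ×s → (3.56649,8.24167) → (3.57,8.24)
v2: (2,1) → rotate → (-1.49143,-1.66603) → ×s → (-1.89411,-2.11585) → (-1.89,-2.12)
v3: (3,4) → rotate → (-1.31683,-4.82348) → ×s → (-1.67238,-6.12582) → (-1.67,-6.13)
v4: (0,4) → rotate → (1.47250,-3.71911) → ×s → (1.87007,-4.72326) → (1.87,-4.72)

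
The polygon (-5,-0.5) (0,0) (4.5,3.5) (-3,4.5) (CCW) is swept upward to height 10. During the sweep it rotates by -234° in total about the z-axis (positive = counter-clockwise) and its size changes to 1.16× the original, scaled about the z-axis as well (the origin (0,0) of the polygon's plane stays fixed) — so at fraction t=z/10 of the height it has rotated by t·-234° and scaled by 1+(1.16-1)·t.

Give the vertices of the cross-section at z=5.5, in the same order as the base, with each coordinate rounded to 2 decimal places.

Cross-section at z=5.5: (2.98,4.59) (0.00,0.00) (-0.09,-6.20) (5.86,-0.51)

t = z/height = 5.5/10 = 0.55
s = 1 + (scale-1)·z/height = 1 + (1.16-1)·5.5/10 = 1.088000
θ = twist·z/height = -234°·5.5/10 = -128.7000° = -2.246239 rad
cos θ = -0.625243, sin θ = -0.780430 (intermediates below are computed at full precision and shown rounded to 5 d.p.)
v1: (-5,-0.5) → rotate → (2.73600,4.21477) → ×s → (2.97677,4.58567) → (2.98,4.59)
v2: (0,0) → rotate → (0.00000,0.00000) → ×s → (0.00000,0.00000) → (0.00,0.00)
v3: (4.5,3.5) → rotate → (-0.08209,-5.70029) → ×s → (-0.08931,-6.20191) → (-0.09,-6.20)
v4: (-3,4.5) → rotate → (5.38766,-0.47230) → ×s → (5.86178,-0.51386) → (5.86,-0.51)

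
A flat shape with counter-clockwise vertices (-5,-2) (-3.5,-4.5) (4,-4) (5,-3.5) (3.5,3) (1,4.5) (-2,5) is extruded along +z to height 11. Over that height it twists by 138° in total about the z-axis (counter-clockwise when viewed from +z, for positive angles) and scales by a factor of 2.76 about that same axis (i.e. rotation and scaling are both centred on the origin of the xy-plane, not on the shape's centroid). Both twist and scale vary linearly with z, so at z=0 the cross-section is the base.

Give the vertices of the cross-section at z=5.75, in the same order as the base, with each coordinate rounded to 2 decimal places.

t = z/height = 5.75/11 = 0.522727
s = 1 + (scale-1)·z/height = 1 + (2.76-1)·5.75/11 = 1.920000
θ = twist·z/height = 138°·5.75/11 = 72.1364° = 1.259017 rad
cos θ = 0.306753, sin θ = 0.951789 (intermediates below are computed at full precision and shown rounded to 5 d.p.)
v1: (-5,-2) → rotate → (0.36982,-5.37245) → ×s → (0.71005,-10.31511) → (0.71,-10.32)
v2: (-3.5,-4.5) → rotate → (3.20942,-4.71165) → ×s → (6.16208,-9.04637) → (6.16,-9.05)
v3: (4,-4) → rotate → (5.03417,2.58015) → ×s → (9.66560,4.95388) → (9.67,4.95)
v4: (5,-3.5) → rotate → (4.86503,3.68531) → ×s → (9.34085,7.07580) → (9.34,7.08)
v5: (3.5,3) → rotate → (-1.78173,4.25152) → ×s → (-3.42093,8.16292) → (-3.42,8.16)
v6: (1,4.5) → rotate → (-3.97630,2.33218) → ×s → (-7.63449,4.47778) → (-7.63,4.48)
v7: (-2,5) → rotate → (-5.37245,-0.36982) → ×s → (-10.31511,-0.71005) → (-10.32,-0.71)

Cross-section at z=5.75: (0.71,-10.32) (6.16,-9.05) (9.67,4.95) (9.34,7.08) (-3.42,8.16) (-7.63,4.48) (-10.32,-0.71)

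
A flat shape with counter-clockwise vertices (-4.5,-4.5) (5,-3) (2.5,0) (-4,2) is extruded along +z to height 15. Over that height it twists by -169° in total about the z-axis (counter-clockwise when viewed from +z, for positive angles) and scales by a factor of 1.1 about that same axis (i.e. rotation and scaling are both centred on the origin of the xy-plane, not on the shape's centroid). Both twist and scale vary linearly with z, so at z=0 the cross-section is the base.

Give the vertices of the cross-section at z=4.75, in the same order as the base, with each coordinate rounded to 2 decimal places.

t = z/height = 4.75/15 = 0.316667
s = 1 + (scale-1)·z/height = 1 + (1.1-1)·4.75/15 = 1.031667
θ = twist·z/height = -169°·4.75/15 = -53.5167° = -0.934042 rad
cos θ = 0.594589, sin θ = -0.804030 (intermediates below are computed at full precision and shown rounded to 5 d.p.)
v1: (-4.5,-4.5) → rotate → (-6.29378,0.94248) → ×s → (-6.49309,0.97233) → (-6.49,0.97)
v2: (5,-3) → rotate → (0.56086,-5.80392) → ×s → (0.57862,-5.98771) → (0.58,-5.99)
v3: (2.5,0) → rotate → (1.48647,-2.01007) → ×s → (1.53354,-2.07373) → (1.53,-2.07)
v4: (-4,2) → rotate → (-0.77030,4.40530) → ×s → (-0.79469,4.54480) → (-0.79,4.54)

Cross-section at z=4.75: (-6.49,0.97) (0.58,-5.99) (1.53,-2.07) (-0.79,4.54)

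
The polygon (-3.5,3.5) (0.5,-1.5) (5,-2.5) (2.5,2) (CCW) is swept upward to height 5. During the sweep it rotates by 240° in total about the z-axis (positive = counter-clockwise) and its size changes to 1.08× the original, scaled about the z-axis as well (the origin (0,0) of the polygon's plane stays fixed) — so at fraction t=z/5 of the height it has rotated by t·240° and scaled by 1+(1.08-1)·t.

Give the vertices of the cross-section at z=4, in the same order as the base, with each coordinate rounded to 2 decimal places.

t = z/height = 4/5 = 0.8
s = 1 + (scale-1)·z/height = 1 + (1.08-1)·4/5 = 1.064000
θ = twist·z/height = 240°·4/5 = 192.0000° = 3.351032 rad
cos θ = -0.978148, sin θ = -0.207912 (intermediates below are computed at full precision and shown rounded to 5 d.p.)
v1: (-3.5,3.5) → rotate → (4.15121,-2.69583) → ×s → (4.41688,-2.86836) → (4.42,-2.87)
v2: (0.5,-1.5) → rotate → (-0.80094,1.36327) → ×s → (-0.85220,1.45051) → (-0.85,1.45)
v3: (5,-2.5) → rotate → (-5.41052,1.40581) → ×s → (-5.75679,1.49578) → (-5.76,1.50)
v4: (2.5,2) → rotate → (-2.02955,-2.47607) → ×s → (-2.15944,-2.63454) → (-2.16,-2.63)

Cross-section at z=4: (4.42,-2.87) (-0.85,1.45) (-5.76,1.50) (-2.16,-2.63)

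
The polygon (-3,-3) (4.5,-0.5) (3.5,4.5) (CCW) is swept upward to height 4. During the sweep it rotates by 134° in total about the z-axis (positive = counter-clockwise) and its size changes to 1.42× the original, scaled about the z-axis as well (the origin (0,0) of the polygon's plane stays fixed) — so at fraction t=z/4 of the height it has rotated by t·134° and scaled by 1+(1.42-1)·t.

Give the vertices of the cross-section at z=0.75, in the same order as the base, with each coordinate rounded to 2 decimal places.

Cross-section at z=0.75: (-1.56,-4.30) (4.62,1.57) (1.36,6.00)

t = z/height = 0.75/4 = 0.1875
s = 1 + (scale-1)·z/height = 1 + (1.42-1)·0.75/4 = 1.078750
θ = twist·z/height = 134°·0.75/4 = 25.1250° = 0.438514 rad
cos θ = 0.905384, sin θ = 0.424595 (intermediates below are computed at full precision and shown rounded to 5 d.p.)
v1: (-3,-3) → rotate → (-1.44237,-3.98993) → ×s → (-1.55595,-4.30414) → (-1.56,-4.30)
v2: (4.5,-0.5) → rotate → (4.28652,1.45798) → ×s → (4.62409,1.57280) → (4.62,1.57)
v3: (3.5,4.5) → rotate → (1.25817,5.56031) → ×s → (1.35725,5.99818) → (1.36,6.00)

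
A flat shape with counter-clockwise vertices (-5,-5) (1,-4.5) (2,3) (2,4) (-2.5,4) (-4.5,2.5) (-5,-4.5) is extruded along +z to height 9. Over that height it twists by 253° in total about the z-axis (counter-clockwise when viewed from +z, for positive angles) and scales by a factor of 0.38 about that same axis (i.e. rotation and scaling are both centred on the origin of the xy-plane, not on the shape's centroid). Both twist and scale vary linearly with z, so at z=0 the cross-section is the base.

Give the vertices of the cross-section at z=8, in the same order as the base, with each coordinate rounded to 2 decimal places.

t = z/height = 8/9 = 0.888889
s = 1 + (scale-1)·z/height = 1 + (0.38-1)·8/9 = 0.448889
θ = twist·z/height = 253°·8/9 = 224.8889° = 3.925052 rad
cos θ = -0.708477, sin θ = -0.705734 (intermediates below are computed at full precision and shown rounded to 5 d.p.)
v1: (-5,-5) → rotate → (0.01371,7.07105) → ×s → (0.00616,3.17412) → (0.01,3.17)
v2: (1,-4.5) → rotate → (-3.88428,2.48241) → ×s → (-1.74361,1.11433) → (-1.74,1.11)
v3: (2,3) → rotate → (0.70025,-3.53690) → ×s → (0.31433,-1.58767) → (0.31,-1.59)
v4: (2,4) → rotate → (1.40598,-4.24538) → ×s → (0.63113,-1.90570) → (0.63,-1.91)
v5: (-2.5,4) → rotate → (4.59413,-1.06957) → ×s → (2.06225,-0.48012) → (2.06,-0.48)
v6: (-4.5,2.5) → rotate → (4.95248,1.40461) → ×s → (2.22311,0.63051) → (2.22,0.63)
v7: (-5,-4.5) → rotate → (0.36658,6.71682) → ×s → (0.16455,3.01510) → (0.16,3.02)

Cross-section at z=8: (0.01,3.17) (-1.74,1.11) (0.31,-1.59) (0.63,-1.91) (2.06,-0.48) (2.22,0.63) (0.16,3.02)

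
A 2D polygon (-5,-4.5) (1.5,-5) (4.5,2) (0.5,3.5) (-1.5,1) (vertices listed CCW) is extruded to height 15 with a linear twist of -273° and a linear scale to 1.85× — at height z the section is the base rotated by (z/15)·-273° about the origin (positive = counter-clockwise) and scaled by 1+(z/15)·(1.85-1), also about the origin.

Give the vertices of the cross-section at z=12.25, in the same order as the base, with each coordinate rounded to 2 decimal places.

t = z/height = 12.25/15 = 0.816667
s = 1 + (scale-1)·z/height = 1 + (1.85-1)·12.25/15 = 1.694167
θ = twist·z/height = -273°·12.25/15 = -222.9500° = -3.891212 rad
cos θ = -0.731949, sin θ = 0.681360 (intermediates below are computed at full precision and shown rounded to 5 d.p.)
v1: (-5,-4.5) → rotate → (6.72586,-0.11303) → ×s → (11.39473,-0.19149) → (11.39,-0.19)
v2: (1.5,-5) → rotate → (2.30888,4.68178) → ×s → (3.91162,7.93172) → (3.91,7.93)
v3: (4.5,2) → rotate → (-4.65649,1.60222) → ×s → (-7.88887,2.71443) → (-7.89,2.71)
v4: (0.5,3.5) → rotate → (-2.75073,-2.22114) → ×s → (-4.66020,-3.76298) → (-4.66,-3.76)
v5: (-1.5,1) → rotate → (0.41656,-1.75399) → ×s → (0.70573,-2.97155) → (0.71,-2.97)

Cross-section at z=12.25: (11.39,-0.19) (3.91,7.93) (-7.89,2.71) (-4.66,-3.76) (0.71,-2.97)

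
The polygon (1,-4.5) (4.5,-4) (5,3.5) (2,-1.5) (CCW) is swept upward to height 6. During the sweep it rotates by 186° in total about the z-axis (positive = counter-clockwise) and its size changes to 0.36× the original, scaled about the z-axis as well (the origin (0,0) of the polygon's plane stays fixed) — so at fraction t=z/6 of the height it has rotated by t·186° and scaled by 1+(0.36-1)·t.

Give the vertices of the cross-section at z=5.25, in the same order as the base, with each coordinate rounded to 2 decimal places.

Cross-section at z=5.25: (0.17,2.02) (-1.37,2.27) (-2.56,-0.82) (-0.64,0.89)

t = z/height = 5.25/6 = 0.875
s = 1 + (scale-1)·z/height = 1 + (0.36-1)·5.25/6 = 0.440000
θ = twist·z/height = 186°·5.25/6 = 162.7500° = 2.840523 rad
cos θ = -0.955020, sin θ = 0.296542 (intermediates below are computed at full precision and shown rounded to 5 d.p.)
v1: (1,-4.5) → rotate → (0.37942,4.59413) → ×s → (0.16694,2.02142) → (0.17,2.02)
v2: (4.5,-4) → rotate → (-3.11142,5.15452) → ×s → (-1.36903,2.26799) → (-1.37,2.27)
v3: (5,3.5) → rotate → (-5.81300,-1.85986) → ×s → (-2.55772,-0.81834) → (-2.56,-0.82)
v4: (2,-1.5) → rotate → (-1.46523,2.02561) → ×s → (-0.64470,0.89127) → (-0.64,0.89)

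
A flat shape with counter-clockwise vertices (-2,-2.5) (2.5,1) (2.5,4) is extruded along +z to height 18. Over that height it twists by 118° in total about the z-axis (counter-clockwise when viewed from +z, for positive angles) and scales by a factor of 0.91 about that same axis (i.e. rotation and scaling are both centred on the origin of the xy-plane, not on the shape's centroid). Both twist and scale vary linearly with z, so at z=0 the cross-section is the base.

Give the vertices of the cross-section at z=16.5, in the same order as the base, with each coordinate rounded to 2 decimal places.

t = z/height = 16.5/18 = 0.916667
s = 1 + (scale-1)·z/height = 1 + (0.91-1)·16.5/18 = 0.917500
θ = twist·z/height = 118°·16.5/18 = 108.1667° = 1.887864 rad
cos θ = -0.311782, sin θ = 0.950154 (intermediates below are computed at full precision and shown rounded to 5 d.p.)
v1: (-2,-2.5) → rotate → (2.99895,-1.12085) → ×s → (2.75154,-1.02838) → (2.75,-1.03)
v2: (2.5,1) → rotate → (-1.72961,2.06360) → ×s → (-1.58692,1.89335) → (-1.59,1.89)
v3: (2.5,4) → rotate → (-4.58007,1.12826) → ×s → (-4.20221,1.03517) → (-4.20,1.04)

Cross-section at z=16.5: (2.75,-1.03) (-1.59,1.89) (-4.20,1.04)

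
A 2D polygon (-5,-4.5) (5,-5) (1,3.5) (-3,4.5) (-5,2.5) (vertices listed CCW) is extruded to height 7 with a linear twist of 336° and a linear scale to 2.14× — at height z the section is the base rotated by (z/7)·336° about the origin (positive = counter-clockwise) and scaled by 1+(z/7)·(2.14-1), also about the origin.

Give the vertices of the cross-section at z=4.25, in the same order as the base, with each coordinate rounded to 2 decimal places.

t = z/height = 4.25/7 = 0.607143
s = 1 + (scale-1)·z/height = 1 + (2.14-1)·4.25/7 = 1.692143
θ = twist·z/height = 336°·4.25/7 = 204.0000° = 3.560472 rad
cos θ = -0.913545, sin θ = -0.406737 (intermediates below are computed at full precision and shown rounded to 5 d.p.)
v1: (-5,-4.5) → rotate → (2.73741,6.14464) → ×s → (4.63209,10.39760) → (4.63,10.40)
v2: (5,-5) → rotate → (-6.60141,2.53404) → ×s → (-11.17053,4.28796) → (-11.17,4.29)
v3: (1,3.5) → rotate → (0.51003,-3.60415) → ×s → (0.86305,-6.09873) → (0.86,-6.10)
v4: (-3,4.5) → rotate → (4.57095,-2.89074) → ×s → (7.73470,-4.89155) → (7.73,-4.89)
v5: (-5,2.5) → rotate → (5.58457,-0.25018) → ×s → (9.44989,-0.42334) → (9.45,-0.42)

Cross-section at z=4.25: (4.63,10.40) (-11.17,4.29) (0.86,-6.10) (7.73,-4.89) (9.45,-0.42)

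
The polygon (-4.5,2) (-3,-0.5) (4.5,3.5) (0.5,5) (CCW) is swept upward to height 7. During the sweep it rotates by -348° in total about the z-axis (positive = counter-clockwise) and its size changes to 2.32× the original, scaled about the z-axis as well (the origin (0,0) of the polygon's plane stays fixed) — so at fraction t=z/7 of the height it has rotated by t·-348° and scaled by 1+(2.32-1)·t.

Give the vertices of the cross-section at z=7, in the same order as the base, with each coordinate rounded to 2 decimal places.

Cross-section at z=7: (-11.18,2.37) (-6.57,-2.58) (8.52,10.11) (-1.28,11.59)

t = z/height = 7/7 = 1
s = 1 + (scale-1)·z/height = 1 + (2.32-1)·7/7 = 2.320000
θ = twist·z/height = -348°·7/7 = -348.0000° = -6.073746 rad
cos θ = 0.978148, sin θ = 0.207912 (intermediates below are computed at full precision and shown rounded to 5 d.p.)
v1: (-4.5,2) → rotate → (-4.81749,1.02069) → ×s → (-11.17657,2.36801) → (-11.18,2.37)
v2: (-3,-0.5) → rotate → (-2.83049,-1.11281) → ×s → (-6.56673,-2.58172) → (-6.57,-2.58)
v3: (4.5,3.5) → rotate → (3.67397,4.35912) → ×s → (8.52362,10.11316) → (8.52,10.11)
v4: (0.5,5) → rotate → (-0.55048,4.99469) → ×s → (-1.27712,11.58769) → (-1.28,11.59)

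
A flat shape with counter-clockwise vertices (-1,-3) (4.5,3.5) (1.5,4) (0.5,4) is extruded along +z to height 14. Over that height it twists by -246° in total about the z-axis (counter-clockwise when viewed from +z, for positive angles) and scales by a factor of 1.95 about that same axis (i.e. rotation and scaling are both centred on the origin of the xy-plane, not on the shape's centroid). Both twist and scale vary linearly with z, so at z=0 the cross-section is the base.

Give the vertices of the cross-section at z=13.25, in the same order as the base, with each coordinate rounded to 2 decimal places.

Cross-section at z=13.25: (5.69,1.93) (-10.46,2.79) (-7.77,-2.32) (-6.63,-3.83)

t = z/height = 13.25/14 = 0.946429
s = 1 + (scale-1)·z/height = 1 + (1.95-1)·13.25/14 = 1.899107
θ = twist·z/height = -246°·13.25/14 = -232.8214° = -4.063500 rad
cos θ = -0.604301, sin θ = 0.796756 (intermediates below are computed at full precision and shown rounded to 5 d.p.)
v1: (-1,-3) → rotate → (2.99457,1.01615) → ×s → (5.68701,1.92977) → (5.69,1.93)
v2: (4.5,3.5) → rotate → (-5.50800,1.47035) → ×s → (-10.46028,2.79235) → (-10.46,2.79)
v3: (1.5,4) → rotate → (-4.09348,-1.22207) → ×s → (-7.77395,-2.32084) → (-7.77,-2.32)
v4: (0.5,4) → rotate → (-3.48917,-2.01883) → ×s → (-6.62632,-3.83397) → (-6.63,-3.83)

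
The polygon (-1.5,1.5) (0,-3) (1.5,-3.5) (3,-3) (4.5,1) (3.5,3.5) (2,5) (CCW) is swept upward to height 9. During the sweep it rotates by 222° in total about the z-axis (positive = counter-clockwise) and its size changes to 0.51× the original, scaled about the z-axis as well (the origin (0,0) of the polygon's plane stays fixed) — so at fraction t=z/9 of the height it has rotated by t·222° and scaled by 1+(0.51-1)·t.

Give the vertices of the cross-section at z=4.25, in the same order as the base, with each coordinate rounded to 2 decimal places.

t = z/height = 4.25/9 = 0.472222
s = 1 + (scale-1)·z/height = 1 + (0.51-1)·4.25/9 = 0.768611
θ = twist·z/height = 222°·4.25/9 = 104.8333° = 1.829687 rad
cos θ = -0.256008, sin θ = 0.966675 (intermediates below are computed at full precision and shown rounded to 5 d.p.)
v1: (-1.5,1.5) → rotate → (-1.06600,-1.83402) → ×s → (-0.81934,-1.40965) → (-0.82,-1.41)
v2: (0,-3) → rotate → (2.90002,0.76802) → ×s → (2.22899,0.59031) → (2.23,0.59)
v3: (1.5,-3.5) → rotate → (2.99935,2.34604) → ×s → (2.30533,1.80319) → (2.31,1.80)
v4: (3,-3) → rotate → (2.13200,3.66805) → ×s → (1.63868,2.81930) → (1.64,2.82)
v5: (4.5,1) → rotate → (-2.11871,4.09403) → ×s → (-1.62847,3.14672) → (-1.63,3.15)
v6: (3.5,3.5) → rotate → (-4.27939,2.48733) → ×s → (-3.28919,1.91179) → (-3.29,1.91)
v7: (2,5) → rotate → (-5.34539,0.65331) → ×s → (-4.10853,0.50214) → (-4.11,0.50)

Cross-section at z=4.25: (-0.82,-1.41) (2.23,0.59) (2.31,1.80) (1.64,2.82) (-1.63,3.15) (-3.29,1.91) (-4.11,0.50)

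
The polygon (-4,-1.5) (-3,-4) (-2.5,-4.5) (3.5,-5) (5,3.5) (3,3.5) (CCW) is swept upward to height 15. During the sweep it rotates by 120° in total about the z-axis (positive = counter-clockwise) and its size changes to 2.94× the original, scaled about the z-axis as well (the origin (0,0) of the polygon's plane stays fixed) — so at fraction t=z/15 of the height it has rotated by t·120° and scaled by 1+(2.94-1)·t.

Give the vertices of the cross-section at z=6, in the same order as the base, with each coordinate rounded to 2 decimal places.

t = z/height = 6/15 = 0.4
s = 1 + (scale-1)·z/height = 1 + (2.94-1)·6/15 = 1.776000
θ = twist·z/height = 120°·6/15 = 48.0000° = 0.837758 rad
cos θ = 0.669131, sin θ = 0.743145 (intermediates below are computed at full precision and shown rounded to 5 d.p.)
v1: (-4,-1.5) → rotate → (-1.56181,-3.97628) → ×s → (-2.77377,-7.06186) → (-2.77,-7.06)
v2: (-3,-4) → rotate → (0.96519,-4.90596) → ×s → (1.71417,-8.71298) → (1.71,-8.71)
v3: (-2.5,-4.5) → rotate → (1.67133,-4.86895) → ×s → (2.96827,-8.64725) → (2.97,-8.65)
v4: (3.5,-5) → rotate → (6.05768,-0.74465) → ×s → (10.75844,-1.32249) → (10.76,-1.32)
v5: (5,3.5) → rotate → (0.74465,6.05768) → ×s → (1.32249,10.75844) → (1.32,10.76)
v6: (3,3.5) → rotate → (-0.59362,4.57139) → ×s → (-1.05426,8.11879) → (-1.05,8.12)

Cross-section at z=6: (-2.77,-7.06) (1.71,-8.71) (2.97,-8.65) (10.76,-1.32) (1.32,10.76) (-1.05,8.12)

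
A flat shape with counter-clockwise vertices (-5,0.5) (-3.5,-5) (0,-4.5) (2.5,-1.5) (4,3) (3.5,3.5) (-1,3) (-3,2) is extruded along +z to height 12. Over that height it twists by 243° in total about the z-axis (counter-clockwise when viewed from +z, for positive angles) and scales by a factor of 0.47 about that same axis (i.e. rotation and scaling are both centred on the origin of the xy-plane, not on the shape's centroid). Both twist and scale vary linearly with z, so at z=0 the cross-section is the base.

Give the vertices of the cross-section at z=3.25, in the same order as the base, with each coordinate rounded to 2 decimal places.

Cross-section at z=3.25: (-2.15,-3.73) (2.68,-4.49) (3.52,-1.58) (2.05,1.43) (-0.94,4.18) (-1.51,3.96) (-2.69,0.27) (-2.62,-1.64)

t = z/height = 3.25/12 = 0.270833
s = 1 + (scale-1)·z/height = 1 + (0.47-1)·3.25/12 = 0.856458
θ = twist·z/height = 243°·3.25/12 = 65.8125° = 1.148645 rad
cos θ = 0.409724, sin θ = 0.912210 (intermediates below are computed at full precision and shown rounded to 5 d.p.)
v1: (-5,0.5) → rotate → (-2.50472,-4.35619) → ×s → (-2.14519,-3.73089) → (-2.15,-3.73)
v2: (-3.5,-5) → rotate → (3.12701,-5.24135) → ×s → (2.67816,-4.48900) → (2.68,-4.49)
v3: (0,-4.5) → rotate → (4.10494,-1.84376) → ×s → (3.51571,-1.57910) → (3.52,-1.58)
v4: (2.5,-1.5) → rotate → (2.39262,1.66594) → ×s → (2.04918,1.42681) → (2.05,1.43)
v5: (4,3) → rotate → (-1.09773,4.87801) → ×s → (-0.94016,4.17781) → (-0.94,4.18)
v6: (3.5,3.5) → rotate → (-1.75870,4.62677) → ×s → (-1.50625,3.96263) → (-1.51,3.96)
v7: (-1,3) → rotate → (-3.14635,0.31696) → ×s → (-2.69472,0.27147) → (-2.69,0.27)
v8: (-3,2) → rotate → (-3.05359,-1.91718) → ×s → (-2.61527,-1.64199) → (-2.62,-1.64)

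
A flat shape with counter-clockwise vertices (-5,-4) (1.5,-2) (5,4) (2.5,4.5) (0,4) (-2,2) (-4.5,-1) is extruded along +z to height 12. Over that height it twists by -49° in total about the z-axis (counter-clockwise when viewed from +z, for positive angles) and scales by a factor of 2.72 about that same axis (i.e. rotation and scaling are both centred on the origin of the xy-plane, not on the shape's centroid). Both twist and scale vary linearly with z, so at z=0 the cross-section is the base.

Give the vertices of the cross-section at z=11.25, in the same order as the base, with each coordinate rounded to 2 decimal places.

Cross-section at z=11.25: (-16.59,2.12) (-1.03,-6.45) (16.59,-2.12) (12.99,3.48) (7.51,7.27) (0.12,7.39) (-10.05,6.63)

t = z/height = 11.25/12 = 0.9375
s = 1 + (scale-1)·z/height = 1 + (2.72-1)·11.25/12 = 2.612500
θ = twist·z/height = -49°·11.25/12 = -45.9375° = -0.801761 rad
cos θ = 0.695443, sin θ = -0.718582 (intermediates below are computed at full precision and shown rounded to 5 d.p.)
v1: (-5,-4) → rotate → (-6.35154,0.81114) → ×s → (-16.59340,2.11910) → (-16.59,2.12)
v2: (1.5,-2) → rotate → (-0.39400,-2.46876) → ×s → (-1.02932,-6.44963) → (-1.03,-6.45)
v3: (5,4) → rotate → (6.35154,-0.81114) → ×s → (16.59340,-2.11910) → (16.59,-2.12)
v4: (2.5,4.5) → rotate → (4.97222,1.33304) → ×s → (12.98993,3.48256) → (12.99,3.48)
v5: (0,4) → rotate → (2.87433,2.78177) → ×s → (7.50918,7.26738) → (7.51,7.27)
v6: (-2,2) → rotate → (0.04628,2.82805) → ×s → (0.12090,7.38828) → (0.12,7.39)
v7: (-4.5,-1) → rotate → (-3.84807,2.53817) → ×s → (-10.05309,6.63098) → (-10.05,6.63)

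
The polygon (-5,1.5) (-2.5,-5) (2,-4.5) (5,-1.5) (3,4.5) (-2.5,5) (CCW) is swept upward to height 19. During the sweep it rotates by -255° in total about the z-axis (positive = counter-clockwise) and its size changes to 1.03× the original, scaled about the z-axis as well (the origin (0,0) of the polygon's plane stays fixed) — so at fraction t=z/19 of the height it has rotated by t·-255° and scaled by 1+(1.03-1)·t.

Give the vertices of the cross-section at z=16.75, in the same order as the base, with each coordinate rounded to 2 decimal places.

t = z/height = 16.75/19 = 0.881579
s = 1 + (scale-1)·z/height = 1 + (1.03-1)·16.75/19 = 1.026447
θ = twist·z/height = -255°·16.75/19 = -224.8026° = -3.923546 rad
cos θ = -0.709538, sin θ = 0.704667 (intermediates below are computed at full precision and shown rounded to 5 d.p.)
v1: (-5,1.5) → rotate → (2.49069,-4.58764) → ×s → (2.55656,-4.70897) → (2.56,-4.71)
v2: (-2.5,-5) → rotate → (5.29718,1.78602) → ×s → (5.43728,1.83326) → (5.44,1.83)
v3: (2,-4.5) → rotate → (1.75192,4.60226) → ×s → (1.79826,4.72397) → (1.80,4.72)
v4: (5,-1.5) → rotate → (-2.49069,4.58764) → ×s → (-2.55656,4.70897) → (-2.56,4.71)
v5: (3,4.5) → rotate → (-5.29962,-1.07892) → ×s → (-5.43978,-1.10746) → (-5.44,-1.11)
v6: (-2.5,5) → rotate → (-1.74949,-5.30936) → ×s → (-1.79576,-5.44978) → (-1.80,-5.45)

Cross-section at z=16.75: (2.56,-4.71) (5.44,1.83) (1.80,4.72) (-2.56,4.71) (-5.44,-1.11) (-1.80,-5.45)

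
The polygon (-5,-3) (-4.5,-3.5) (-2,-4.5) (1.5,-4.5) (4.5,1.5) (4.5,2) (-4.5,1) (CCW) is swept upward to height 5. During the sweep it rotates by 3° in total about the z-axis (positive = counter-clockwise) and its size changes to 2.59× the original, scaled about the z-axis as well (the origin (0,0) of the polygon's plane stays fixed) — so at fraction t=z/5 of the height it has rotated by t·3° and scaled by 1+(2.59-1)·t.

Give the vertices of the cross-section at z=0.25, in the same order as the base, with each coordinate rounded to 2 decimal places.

Cross-section at z=0.25: (-5.39,-3.25) (-4.85,-3.79) (-2.15,-4.86) (1.63,-4.85) (4.85,1.63) (4.85,2.17) (-4.86,1.07)

t = z/height = 0.25/5 = 0.05
s = 1 + (scale-1)·z/height = 1 + (2.59-1)·0.25/5 = 1.079500
θ = twist·z/height = 3°·0.25/5 = 0.1500° = 0.002618 rad
cos θ = 0.999997, sin θ = 0.002618 (intermediates below are computed at full precision and shown rounded to 5 d.p.)
v1: (-5,-3) → rotate → (-4.99213,-3.01308) → ×s → (-5.38900,-3.25262) → (-5.39,-3.25)
v2: (-4.5,-3.5) → rotate → (-4.49082,-3.51177) → ×s → (-4.84784,-3.79095) → (-4.85,-3.79)
v3: (-2,-4.5) → rotate → (-1.98821,-4.50522) → ×s → (-2.14628,-4.86339) → (-2.15,-4.86)
v4: (1.5,-4.5) → rotate → (1.51178,-4.49606) → ×s → (1.63196,-4.85349) → (1.63,-4.85)
v5: (4.5,1.5) → rotate → (4.49606,1.51178) → ×s → (4.85349,1.63196) → (4.85,1.63)
v6: (4.5,2) → rotate → (4.49475,2.01177) → ×s → (4.85208,2.17171) → (4.85,2.17)
v7: (-4.5,1) → rotate → (-4.50260,0.98822) → ×s → (-4.86056,1.06678) → (-4.86,1.07)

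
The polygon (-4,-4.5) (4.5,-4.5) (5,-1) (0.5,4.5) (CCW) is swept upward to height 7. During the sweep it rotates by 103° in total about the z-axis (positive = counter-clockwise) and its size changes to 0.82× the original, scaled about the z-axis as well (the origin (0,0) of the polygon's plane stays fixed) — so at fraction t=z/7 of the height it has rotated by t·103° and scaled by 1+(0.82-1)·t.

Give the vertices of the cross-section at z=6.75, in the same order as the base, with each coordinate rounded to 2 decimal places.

t = z/height = 6.75/7 = 0.964286
s = 1 + (scale-1)·z/height = 1 + (0.82-1)·6.75/7 = 0.826429
θ = twist·z/height = 103°·6.75/7 = 99.3214° = 1.733486 rad
cos θ = -0.161973, sin θ = 0.986795 (intermediates below are computed at full precision and shown rounded to 5 d.p.)
v1: (-4,-4.5) → rotate → (5.08847,-3.21830) → ×s → (4.20526,-2.65970) → (4.21,-2.66)
v2: (4.5,-4.5) → rotate → (3.71170,5.16946) → ×s → (3.06746,4.27219) → (3.07,4.27)
v3: (5,-1) → rotate → (0.17693,5.09595) → ×s → (0.14622,4.21144) → (0.15,4.21)
v4: (0.5,4.5) → rotate → (-4.52156,-0.23548) → ×s → (-3.73675,-0.19461) → (-3.74,-0.19)

Cross-section at z=6.75: (4.21,-2.66) (3.07,4.27) (0.15,4.21) (-3.74,-0.19)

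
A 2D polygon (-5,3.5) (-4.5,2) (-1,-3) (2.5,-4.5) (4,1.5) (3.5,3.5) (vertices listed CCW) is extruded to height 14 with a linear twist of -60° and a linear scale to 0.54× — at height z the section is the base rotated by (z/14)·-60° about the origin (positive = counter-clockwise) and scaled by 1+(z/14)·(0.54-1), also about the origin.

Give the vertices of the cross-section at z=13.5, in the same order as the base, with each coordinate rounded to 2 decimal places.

t = z/height = 13.5/14 = 0.964286
s = 1 + (scale-1)·z/height = 1 + (0.54-1)·13.5/14 = 0.556429
θ = twist·z/height = -60°·13.5/14 = -57.8571° = -1.009798 rad
cos θ = 0.532032, sin θ = -0.846724 (intermediates below are computed at full precision and shown rounded to 5 d.p.)
v1: (-5,3.5) → rotate → (0.30337,6.09573) → ×s → (0.16881,3.39184) → (0.17,3.39)
v2: (-4.5,2) → rotate → (-0.70070,4.87432) → ×s → (-0.38989,2.71221) → (-0.39,2.71)
v3: (-1,-3) → rotate → (-3.07220,-0.74937) → ×s → (-1.70946,-0.41697) → (-1.71,-0.42)
v4: (2.5,-4.5) → rotate → (-2.48018,-4.51095) → ×s → (-1.38004,-2.51002) → (-1.38,-2.51)
v5: (4,1.5) → rotate → (3.39821,-2.58885) → ×s → (1.89086,-1.44051) → (1.89,-1.44)
v6: (3.5,3.5) → rotate → (4.82565,-1.10142) → ×s → (2.68513,-0.61286) → (2.69,-0.61)

Cross-section at z=13.5: (0.17,3.39) (-0.39,2.71) (-1.71,-0.42) (-1.38,-2.51) (1.89,-1.44) (2.69,-0.61)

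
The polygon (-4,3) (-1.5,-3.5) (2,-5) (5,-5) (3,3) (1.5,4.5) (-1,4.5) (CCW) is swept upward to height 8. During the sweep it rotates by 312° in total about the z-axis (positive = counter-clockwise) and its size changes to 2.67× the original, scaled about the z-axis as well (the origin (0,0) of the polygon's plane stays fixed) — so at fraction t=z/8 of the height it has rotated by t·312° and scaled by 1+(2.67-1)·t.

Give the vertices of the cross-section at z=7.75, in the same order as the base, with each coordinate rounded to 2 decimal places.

Cross-section at z=7.75: (1.05,13.05) (-9.84,-1.57) (-8.28,-11.41) (-4.09,-18.05) (10.83,-2.45) (12.06,2.97) (8.57,8.50)

t = z/height = 7.75/8 = 0.96875
s = 1 + (scale-1)·z/height = 1 + (2.67-1)·7.75/8 = 2.617813
θ = twist·z/height = 312°·7.75/8 = 302.2500° = 5.275258 rad
cos θ = 0.533615, sin θ = -0.845728 (intermediates below are computed at full precision and shown rounded to 5 d.p.)
v1: (-4,3) → rotate → (0.40273,4.98375) → ×s → (1.05426,13.04654) → (1.05,13.05)
v2: (-1.5,-3.5) → rotate → (-3.76047,-0.59906) → ×s → (-9.84420,-1.56822) → (-9.84,-1.57)
v3: (2,-5) → rotate → (-3.16141,-4.35953) → ×s → (-8.27598,-11.41243) → (-8.28,-11.41)
v4: (5,-5) → rotate → (-1.56057,-6.89671) → ×s → (-4.08527,-18.05430) → (-4.09,-18.05)
v5: (3,3) → rotate → (4.13803,-0.93634) → ×s → (10.83258,-2.45116) → (10.83,-2.45)
v6: (1.5,4.5) → rotate → (4.60620,1.13267) → ×s → (12.05816,2.96513) → (12.06,2.97)
v7: (-1,4.5) → rotate → (3.27216,3.24699) → ×s → (8.56590,8.50002) → (8.57,8.50)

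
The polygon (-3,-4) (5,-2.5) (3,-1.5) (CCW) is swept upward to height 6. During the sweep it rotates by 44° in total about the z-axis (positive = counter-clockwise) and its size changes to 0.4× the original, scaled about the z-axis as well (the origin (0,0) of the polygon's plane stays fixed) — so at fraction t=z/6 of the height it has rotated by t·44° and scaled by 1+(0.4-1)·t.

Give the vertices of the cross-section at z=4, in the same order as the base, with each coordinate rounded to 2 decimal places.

Cross-section at z=4: (-0.39,-2.97) (3.35,0.16) (2.01,0.10)

t = z/height = 4/6 = 0.666667
s = 1 + (scale-1)·z/height = 1 + (0.4-1)·4/6 = 0.600000
θ = twist·z/height = 44°·4/6 = 29.3333° = 0.511963 rad
cos θ = 0.871784, sin θ = 0.489890 (intermediates below are computed at full precision and shown rounded to 5 d.p.)
v1: (-3,-4) → rotate → (-0.65579,-4.95681) → ×s → (-0.39348,-2.97408) → (-0.39,-2.97)
v2: (5,-2.5) → rotate → (5.58365,0.26999) → ×s → (3.35019,0.16199) → (3.35,0.16)
v3: (3,-1.5) → rotate → (3.35019,0.16199) → ×s → (2.01011,0.09720) → (2.01,0.10)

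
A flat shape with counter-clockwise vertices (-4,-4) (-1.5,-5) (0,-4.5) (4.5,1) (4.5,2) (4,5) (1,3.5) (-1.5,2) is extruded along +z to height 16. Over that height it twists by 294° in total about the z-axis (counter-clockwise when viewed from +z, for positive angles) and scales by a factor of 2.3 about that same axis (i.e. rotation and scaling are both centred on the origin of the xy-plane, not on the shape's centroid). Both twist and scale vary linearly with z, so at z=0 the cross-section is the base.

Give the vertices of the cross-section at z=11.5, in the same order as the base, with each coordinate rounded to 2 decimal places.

t = z/height = 11.5/16 = 0.71875
s = 1 + (scale-1)·z/height = 1 + (2.3-1)·11.5/16 = 1.934375
θ = twist·z/height = 294°·11.5/16 = 211.3125° = 3.688099 rad
cos θ = -0.854345, sin θ = -0.519706 (intermediates below are computed at full precision and shown rounded to 5 d.p.)
v1: (-4,-4) → rotate → (1.33856,5.49620) → ×s → (2.58928,10.63172) → (2.59,10.63)
v2: (-1.5,-5) → rotate → (-1.31701,5.05129) → ×s → (-2.54759,9.77108) → (-2.55,9.77)
v3: (0,-4.5) → rotate → (-2.33867,3.84455) → ×s → (-4.52387,7.43681) → (-4.52,7.44)
v4: (4.5,1) → rotate → (-3.32485,-3.19302) → ×s → (-6.43150,-6.17650) → (-6.43,-6.18)
v5: (4.5,2) → rotate → (-2.80514,-4.04737) → ×s → (-5.42620,-7.82912) → (-5.43,-7.83)
v6: (4,5) → rotate → (-0.81885,-6.35055) → ×s → (-1.58397,-12.28434) → (-1.58,-12.28)
v7: (1,3.5) → rotate → (0.96462,-3.50991) → ×s → (1.86594,-6.78949) → (1.87,-6.79)
v8: (-1.5,2) → rotate → (2.32093,-0.92913) → ×s → (4.48955,-1.79729) → (4.49,-1.80)

Cross-section at z=11.5: (2.59,10.63) (-2.55,9.77) (-4.52,7.44) (-6.43,-6.18) (-5.43,-7.83) (-1.58,-12.28) (1.87,-6.79) (4.49,-1.80)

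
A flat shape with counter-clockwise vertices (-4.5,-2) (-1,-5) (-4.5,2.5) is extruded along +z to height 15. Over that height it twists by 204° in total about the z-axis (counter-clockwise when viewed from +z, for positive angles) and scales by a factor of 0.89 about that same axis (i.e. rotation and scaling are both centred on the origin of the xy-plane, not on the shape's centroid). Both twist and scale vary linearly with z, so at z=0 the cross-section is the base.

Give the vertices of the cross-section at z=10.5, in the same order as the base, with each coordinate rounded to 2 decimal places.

Cross-section at z=10.5: (4.42,-1.04) (3.53,3.12) (1.91,-4.35)

t = z/height = 10.5/15 = 0.7
s = 1 + (scale-1)·z/height = 1 + (0.89-1)·10.5/15 = 0.923000
θ = twist·z/height = 204°·10.5/15 = 142.8000° = 2.492330 rad
cos θ = -0.796530, sin θ = 0.604599 (intermediates below are computed at full precision and shown rounded to 5 d.p.)
v1: (-4.5,-2) → rotate → (4.79358,-1.12764) → ×s → (4.42448,-1.04081) → (4.42,-1.04)
v2: (-1,-5) → rotate → (3.81953,3.37805) → ×s → (3.52542,3.11794) → (3.53,3.12)
v3: (-4.5,2.5) → rotate → (2.07289,-4.71202) → ×s → (1.91327,-4.34920) → (1.91,-4.35)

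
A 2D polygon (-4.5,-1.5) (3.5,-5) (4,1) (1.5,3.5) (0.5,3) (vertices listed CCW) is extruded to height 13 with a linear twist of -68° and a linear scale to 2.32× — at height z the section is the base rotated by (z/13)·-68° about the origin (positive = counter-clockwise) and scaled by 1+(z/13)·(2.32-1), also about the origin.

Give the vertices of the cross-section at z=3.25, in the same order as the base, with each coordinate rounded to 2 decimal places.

t = z/height = 3.25/13 = 0.25
s = 1 + (scale-1)·z/height = 1 + (2.32-1)·3.25/13 = 1.330000
θ = twist·z/height = -68°·3.25/13 = -17.0000° = -0.296706 rad
cos θ = 0.956305, sin θ = -0.292372 (intermediates below are computed at full precision and shown rounded to 5 d.p.)
v1: (-4.5,-1.5) → rotate → (-4.74193,-0.11878) → ×s → (-6.30677,-0.15798) → (-6.31,-0.16)
v2: (3.5,-5) → rotate → (1.88521,-5.80482) → ×s → (2.50733,-7.72042) → (2.51,-7.72)
v3: (4,1) → rotate → (4.11759,-0.21318) → ×s → (5.47640,-0.28353) → (5.48,-0.28)
v4: (1.5,3.5) → rotate → (2.45776,2.90851) → ×s → (3.26882,3.86832) → (3.27,3.87)
v5: (0.5,3) → rotate → (1.35527,2.72273) → ×s → (1.80251,3.62123) → (1.80,3.62)

Cross-section at z=3.25: (-6.31,-0.16) (2.51,-7.72) (5.48,-0.28) (3.27,3.87) (1.80,3.62)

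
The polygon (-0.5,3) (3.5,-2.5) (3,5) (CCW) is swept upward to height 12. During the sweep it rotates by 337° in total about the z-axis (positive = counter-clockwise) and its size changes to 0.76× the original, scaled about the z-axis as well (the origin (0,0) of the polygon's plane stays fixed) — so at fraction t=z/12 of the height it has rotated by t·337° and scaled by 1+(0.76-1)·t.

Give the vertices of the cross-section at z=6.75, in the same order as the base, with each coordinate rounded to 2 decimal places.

t = z/height = 6.75/12 = 0.5625
s = 1 + (scale-1)·z/height = 1 + (0.76-1)·6.75/12 = 0.865000
θ = twist·z/height = 337°·6.75/12 = 189.5625° = 3.308490 rad
cos θ = -0.986105, sin θ = -0.166123 (intermediates below are computed at full precision and shown rounded to 5 d.p.)
v1: (-0.5,3) → rotate → (0.99142,-2.87525) → ×s → (0.85758,-2.48709) → (0.86,-2.49)
v2: (3.5,-2.5) → rotate → (-3.86668,1.88383) → ×s → (-3.34467,1.62951) → (-3.34,1.63)
v3: (3,5) → rotate → (-2.12770,-5.42890) → ×s → (-1.84046,-4.69599) → (-1.84,-4.70)

Cross-section at z=6.75: (0.86,-2.49) (-3.34,1.63) (-1.84,-4.70)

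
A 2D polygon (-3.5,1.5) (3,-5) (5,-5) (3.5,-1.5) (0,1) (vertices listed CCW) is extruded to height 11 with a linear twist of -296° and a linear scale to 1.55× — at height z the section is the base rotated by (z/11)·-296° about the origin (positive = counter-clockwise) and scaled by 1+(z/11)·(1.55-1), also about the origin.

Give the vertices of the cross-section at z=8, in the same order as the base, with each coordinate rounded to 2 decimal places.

t = z/height = 8/11 = 0.727273
s = 1 + (scale-1)·z/height = 1 + (1.55-1)·8/11 = 1.400000
θ = twist·z/height = -296°·8/11 = -215.2727° = -3.757218 rad
cos θ = -0.816413, sin θ = 0.577469 (intermediates below are computed at full precision and shown rounded to 5 d.p.)
v1: (-3.5,1.5) → rotate → (1.99124,-3.24576) → ×s → (2.78774,-4.54406) → (2.79,-4.54)
v2: (3,-5) → rotate → (0.43811,5.81447) → ×s → (0.61335,8.14026) → (0.61,8.14)
v3: (5,-5) → rotate → (-1.19472,6.96941) → ×s → (-1.67260,9.75717) → (-1.67,9.76)
v4: (3.5,-1.5) → rotate → (-1.99124,3.24576) → ×s → (-2.78774,4.54406) → (-2.79,4.54)
v5: (0,1) → rotate → (-0.57747,-0.81641) → ×s → (-0.80846,-1.14298) → (-0.81,-1.14)

Cross-section at z=8: (2.79,-4.54) (0.61,8.14) (-1.67,9.76) (-2.79,4.54) (-0.81,-1.14)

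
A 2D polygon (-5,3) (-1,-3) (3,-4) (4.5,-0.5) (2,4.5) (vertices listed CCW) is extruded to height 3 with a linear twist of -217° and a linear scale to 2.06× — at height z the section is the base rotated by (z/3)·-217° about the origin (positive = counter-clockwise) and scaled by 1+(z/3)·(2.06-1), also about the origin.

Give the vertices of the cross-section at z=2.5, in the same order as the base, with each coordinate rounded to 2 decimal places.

t = z/height = 2.5/3 = 0.833333
s = 1 + (scale-1)·z/height = 1 + (2.06-1)·2.5/3 = 1.883333
θ = twist·z/height = -217°·2.5/3 = -180.8333° = -3.156137 rad
cos θ = -0.999894, sin θ = 0.014544 (intermediates below are computed at full precision and shown rounded to 5 d.p.)
v1: (-5,3) → rotate → (4.95584,-3.07240) → ×s → (9.33350,-5.78636) → (9.33,-5.79)
v2: (-1,-3) → rotate → (1.04353,2.98514) → ×s → (1.96531,5.62201) → (1.97,5.62)
v3: (3,-4) → rotate → (-2.94151,4.04321) → ×s → (-5.53984,7.61471) → (-5.54,7.61)
v4: (4.5,-0.5) → rotate → (-4.49225,0.56539) → ×s → (-8.46041,1.06483) → (-8.46,1.06)
v5: (2,4.5) → rotate → (-2.06524,-4.47044) → ×s → (-3.88953,-8.41932) → (-3.89,-8.42)

Cross-section at z=2.5: (9.33,-5.79) (1.97,5.62) (-5.54,7.61) (-8.46,1.06) (-3.89,-8.42)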